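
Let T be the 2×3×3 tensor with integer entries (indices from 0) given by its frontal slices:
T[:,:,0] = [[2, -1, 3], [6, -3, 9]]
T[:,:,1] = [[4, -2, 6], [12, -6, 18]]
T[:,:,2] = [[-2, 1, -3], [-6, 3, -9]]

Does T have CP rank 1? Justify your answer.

If T = a ⊗ b ⊗ c then every fibre of T is a multiple of the corresponding factor, so read the factors off the fibres through the nonzero entry T[0,0,0] = 2.
The mode-1 fibre T[:,0,0] = [2, 6] gives a = [1, 3] (primitive direction); the mode-2 fibre T[0,:,0] = [2, -1, 3] gives b = [2, -1, 3]; then c[k] = T[0,0,k] / (a[0]·b[0]) = [2, 4, -2] / 2 = [1, 2, -1].
Expanding [1, 3] ⊗ [2, -1, 3] ⊗ [1, 2, -1] reproduces all 18 entries of T, so T = [1, 3] ⊗ [2, -1, 3] ⊗ [1, 2, -1] and rank(T) ≤ 1.
Equivalently every frontal slice T[:,:,k] is c[k] times the rank-1 matrix [1, 3] ⊗ [2, -1, 3]. So T has rank 1 (it is nonzero).

Yes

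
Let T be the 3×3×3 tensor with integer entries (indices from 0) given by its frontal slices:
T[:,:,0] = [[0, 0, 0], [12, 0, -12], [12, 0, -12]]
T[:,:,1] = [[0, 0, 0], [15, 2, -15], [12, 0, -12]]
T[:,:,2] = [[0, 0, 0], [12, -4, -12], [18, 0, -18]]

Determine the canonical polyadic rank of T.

Lower bound: the mode-3 unfolding of T (rows indexed by k, columns by (i,j) = (0,0), (0,1), (0,2), (1,0), (1,1), (1,2), (2,0), (2,1), (2,2)) is [[0, 0, 0, 12, 0, -12, 12, 0, -12], [0, 0, 0, 15, 2, -15, 12, 0, -12], [0, 0, 0, 12, -4, -12, 18, 0, -18]].
There the 2×2 minor on rows k ∈ {0, 1}, columns (i,j) ∈ {(1,0), (1,1)} is det [[12, 0], [15, 2]] = 24 ≠ 0, so this unfolding has rank ≥ 2; CP rank is at least every unfolding rank, so rank(T) ≥ 2. (Unfolding ranks only ever bound the CP rank from below — rank(T) can be strictly larger than all of them — so the matching upper bound has to come from an explicit 2-term decomposition.)
Upper bound — finding two terms. Write S_k = T[:,:,k] for the frontal slices: S₀ = [[0, 0, 0], [12, 0, -12], [12, 0, -12]], S₁ = [[0, 0, 0], [15, 2, -15], [12, 0, -12]], S₂ = [[0, 0, 0], [12, -4, -12], [18, 0, -18]].
If T = a₁ (x) b₁ (x) c₁ + a₂ (x) b₂ (x) c₂ then each S_k = c₁[k]·a₁b₁ᵀ + c₂[k]·a₂b₂ᵀ. S₀ and S₁ are linearly independent, so a₁b₁ᵀ and a₂b₂ᵀ must span the same plane of matrices: they are the rank-1 matrices of the form x·S₀ + y·S₁.
The 2×2 minor of x·S₀ + y·S₁ on rows {1,2}, columns {0,1} is −24·xy − 24·y² = (-24)·(y)(x + y), vanishing at (x:y) = (1:0) and (1:-1).
M₁ = S₀ = [[0, 0, 0], [12, 0, -12], [12, 0, -12]] = 12·[0, 1, 1][1, 0, -1]ᵀ and M₂ = S₀ − S₁ = [[0, 0, 0], [-3, -2, 3], [0, 0, 0]] = −[0, 1, 0][3, 2, -3]ᵀ, so take a₁ = [0, 1, 1], b₁ = [1, 0, -1], a₂ = [0, 1, 0], b₂ = [3, 2, -3].
Each slice is an integer combination of E₁ = a₁b₁ᵀ and E₂ = a₂b₂ᵀ: S₀ = 12·E₁, S₁ = 12·E₁ + E₂, S₂ = 18·E₁ − 2·E₂; reading off coefficients, c₁ = [12, 12, 18] and c₂ = [0, 1, -2].
Hence T = [0, 1, 1] (x) [1, 0, -1] (x) [12, 12, 18] + [0, 1, 0] (x) [3, 2, -3] (x) [0, 1, -2], so rank(T) ≤ 2.
These bounds meet, so rank(T) = 2.

2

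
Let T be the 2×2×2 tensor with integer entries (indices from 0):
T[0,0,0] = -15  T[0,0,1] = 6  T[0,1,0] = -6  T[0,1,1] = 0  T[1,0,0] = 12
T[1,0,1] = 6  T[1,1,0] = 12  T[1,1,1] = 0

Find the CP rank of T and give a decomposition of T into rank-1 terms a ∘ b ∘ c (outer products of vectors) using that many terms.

Lower bound: the mode-3 unfolding of T (rows indexed by k, columns by (i,j) = (0,0), (0,1), (1,0), (1,1)) is [[-15, -6, 12, 12], [6, 0, 6, 0]].
There the 2×2 minor on rows k ∈ {0, 1}, columns (i,j) ∈ {(0,0), (0,1)} is det [[-15, -6], [6, 0]] = 36 ≠ 0, so this unfolding has rank ≥ 2; CP rank is at least every unfolding rank, so rank(T) ≥ 2. (This is only a lower bound: in general the CP rank may exceed every unfolding rank, so we still need to exhibit 2 rank-1 terms summing to T.)
Upper bound — finding two terms. Write S_k = T[:,:,k] for the frontal slices: S₀ = [[-15, -6], [12, 12]], S₁ = [[6, 0], [6, 0]].
If T = a₁ ∘ b₁ ∘ c₁ + a₂ ∘ b₂ ∘ c₂ then each S_k = c₁[k]·a₁b₁ᵀ + c₂[k]·a₂b₂ᵀ. S₀ and S₁ are linearly independent, so a₁b₁ᵀ and a₂b₂ᵀ must span the same plane of matrices: they are the rank-1 matrices of the form x·S₀ + y·S₁.
det(x·S₀ + y·S₁) is −108·x² + 108·xy = (-108)·(x − y)(x), vanishing at (x:y) = (1:1) and (0:1).
M₁ = S₀ + S₁ = [[-9, -6], [18, 12]] = (-3)·[1, -2][3, 2]ᵀ and M₂ = S₁ = [[6, 0], [6, 0]] = 6·[1, 1][1, 0]ᵀ, so take a₁ = [1, -2], b₁ = [3, 2], a₂ = [1, 1], b₂ = [1, 0].
Each slice is an integer combination of E₁ = a₁b₁ᵀ and E₂ = a₂b₂ᵀ: S₀ = −3·E₁ − 6·E₂, S₁ = 6·E₂; reading off coefficients, c₁ = [-3, 0] and c₂ = [-6, 6].
Hence T = [1, -2] ∘ [3, 2] ∘ [-3, 0] + [1, 1] ∘ [1, 0] ∘ [-6, 6], so rank(T) ≤ 2.
These bounds meet, so rank(T) = 2.

rank(T) = 2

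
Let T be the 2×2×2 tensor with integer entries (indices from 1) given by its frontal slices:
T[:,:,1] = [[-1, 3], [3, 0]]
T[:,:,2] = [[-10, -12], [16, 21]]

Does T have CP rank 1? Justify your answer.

The mode-2 unfolding of T (rows indexed by j, columns by (i,k) = (1,1), (1,2), (2,1), (2,2)) is [[-1, -10, 3, 16], [3, -12, 0, 21]].
There the 2×2 minor on rows j ∈ {1, 2}, columns (i,k) ∈ {(1,1), (1,2)} is det [[-1, -10], [3, -12]] = 42 ≠ 0, so this unfolding has rank ≥ 2; CP rank is at least every unfolding rank, so rank(T) ≥ 2.
In particular rank(T) ≥ 2 > 1, so T is not rank-1.

No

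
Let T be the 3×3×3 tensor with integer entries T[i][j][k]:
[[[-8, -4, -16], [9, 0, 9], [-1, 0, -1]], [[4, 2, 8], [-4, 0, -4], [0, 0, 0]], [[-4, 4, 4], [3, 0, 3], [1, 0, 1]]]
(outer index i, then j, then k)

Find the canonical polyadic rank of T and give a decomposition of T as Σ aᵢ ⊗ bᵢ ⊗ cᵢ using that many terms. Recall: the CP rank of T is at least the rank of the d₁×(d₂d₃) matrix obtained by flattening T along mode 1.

Lower bound: in the mode-2 unfolding of T (rows indexed by j, columns by (i,k)) the 3×3 minor on rows j ∈ {0, 1, 2}, columns (i,k) ∈ {(0,0), (0,1), (1,0)} is det [[-8, -4, 4], [9, 0, -4], [-1, 0, 0]] = -16 ≠ 0, so that unfolding has rank ≥ 3 and hence rank(T) ≥ 3 (CP rank is at least every unfolding rank, though it can be larger).
Upper bound: T is a sum of 3 rank-1 terms, T = [1, 0, -1] ⊗ [0, 1, -1] ⊗ [1, 0, 1] + [2, -1, -2] ⊗ [1, 0, 0] ⊗ [0, -2, -4] + [2, -1, 1] ⊗ [1, -1, 0] ⊗ [-4, 0, -4] (written with every a and b primitive with positive leading entry and the scale carried by c; CP decompositions are not unique, and this one is verified by expanding entrywise), so rank(T) ≤ 3.
These bounds meet, so rank(T) = 3.

rank(T) = 3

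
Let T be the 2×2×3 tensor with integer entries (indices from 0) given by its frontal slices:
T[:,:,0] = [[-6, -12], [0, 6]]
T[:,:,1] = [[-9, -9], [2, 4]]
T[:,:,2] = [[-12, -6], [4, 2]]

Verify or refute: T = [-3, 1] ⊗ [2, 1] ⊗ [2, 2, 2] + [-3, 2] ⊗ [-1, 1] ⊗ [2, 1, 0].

Yes

Reconstruct entrywise from the claimed factors. For example, T[1,1,0] = 6 and Σₗ aₗ[1]bₗ[1]cₗ[0] = (1)·(1)·(2) + (2)·(1)·(2) = 6; checking all 12 entries, every one matches. The claim holds.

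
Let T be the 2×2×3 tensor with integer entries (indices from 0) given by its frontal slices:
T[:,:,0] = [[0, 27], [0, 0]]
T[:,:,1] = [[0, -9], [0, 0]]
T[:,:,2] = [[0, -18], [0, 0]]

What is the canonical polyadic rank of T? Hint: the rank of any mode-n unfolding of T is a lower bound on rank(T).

Lower bound: T ≠ 0 (e.g. T[0,1,0] = 27), so rank(T) ≥ 1.
Upper bound: if T = a (x) b (x) c then every fibre of T is a multiple of the corresponding factor, so read the factors off the fibres through the nonzero entry T[0,1,0] = 27.
The mode-1 fibre T[:,1,0] = [27, 0] gives a = [1, 0] (primitive direction); the mode-2 fibre T[0,:,0] = [0, 27] gives b = [0, 1]; then c[k] = T[0,1,k] / (a[0]·b[1]) = [27, -9, -18] / 1 = [27, -9, -18].
Expanding [1, 0] (x) [0, 1] (x) [27, -9, -18] reproduces all 12 entries of T, so T = [1, 0] (x) [0, 1] (x) [27, -9, -18] and rank(T) ≤ 1.
These bounds meet, so rank(T) = 1.

1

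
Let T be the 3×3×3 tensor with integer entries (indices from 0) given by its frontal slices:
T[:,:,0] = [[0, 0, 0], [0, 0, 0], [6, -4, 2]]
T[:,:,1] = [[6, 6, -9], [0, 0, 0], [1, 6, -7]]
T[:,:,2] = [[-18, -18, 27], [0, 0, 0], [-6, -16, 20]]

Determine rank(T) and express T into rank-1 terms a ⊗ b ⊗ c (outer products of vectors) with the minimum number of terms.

rank(T) = 2

Lower bound: the mode-3 unfolding of T (rows indexed by k, columns by (i,j) = (0,0), (0,1), (0,2), (1,0), (1,1), (1,2), (2,0), (2,1), (2,2)) is [[0, 0, 0, 0, 0, 0, 6, -4, 2], [6, 6, -9, 0, 0, 0, 1, 6, -7], [-18, -18, 27, 0, 0, 0, -6, -16, 20]].
There the 2×2 minor on rows k ∈ {0, 1}, columns (i,j) ∈ {(0,0), (2,0)} is det [[0, 6], [6, 1]] = -36 ≠ 0, so this unfolding has rank ≥ 2; CP rank is at least every unfolding rank, so rank(T) ≥ 2. (This is only a lower bound: in general the CP rank may exceed every unfolding rank, so we still need to exhibit 2 rank-1 terms summing to T.)
Upper bound — finding two terms. Write S_k = T[:,:,k] for the frontal slices: S₀ = [[0, 0, 0], [0, 0, 0], [6, -4, 2]], S₁ = [[6, 6, -9], [0, 0, 0], [1, 6, -7]], S₂ = [[-18, -18, 27], [0, 0, 0], [-6, -16, 20]].
If T = a₁ ⊗ b₁ ⊗ c₁ + a₂ ⊗ b₂ ⊗ c₂ then each S_k = c₁[k]·a₁b₁ᵀ + c₂[k]·a₂b₂ᵀ. S₀ and S₁ are linearly independent, so a₁b₁ᵀ and a₂b₂ᵀ must span the same plane of matrices: they are the rank-1 matrices of the form x·S₀ + y·S₁.
The 2×2 minor of x·S₀ + y·S₁ on rows {0,2}, columns {0,1} is −60·xy + 30·y² = (-30)·(2·x − y)(y), vanishing at (x:y) = (1:2) and (1:0).
M₁ = S₀ + 2·S₁ = [[12, 12, -18], [0, 0, 0], [8, 8, -12]] = 2·[3, 0, 2][2, 2, -3]ᵀ and M₂ = S₀ = [[0, 0, 0], [0, 0, 0], [6, -4, 2]] = 2·[0, 0, 1][3, -2, 1]ᵀ, so take a₁ = [3, 0, 2], b₁ = [2, 2, -3], a₂ = [0, 0, 1], b₂ = [3, -2, 1].
Each slice is an integer combination of E₁ = a₁b₁ᵀ and E₂ = a₂b₂ᵀ: S₀ = 2·E₂, S₁ = E₁ − E₂, S₂ = −3·E₁ + 2·E₂; reading off coefficients, c₁ = [0, 1, -3] and c₂ = [2, -1, 2].
Hence T = [3, 0, 2] ⊗ [2, 2, -3] ⊗ [0, 1, -3] + [0, 0, 1] ⊗ [3, -2, 1] ⊗ [2, -1, 2], so rank(T) ≤ 2.
These bounds meet, so rank(T) = 2.
Check entry T[1,0,1] = 0: (0)·(2)·(1) + (0)·(3)·(-1) = 0.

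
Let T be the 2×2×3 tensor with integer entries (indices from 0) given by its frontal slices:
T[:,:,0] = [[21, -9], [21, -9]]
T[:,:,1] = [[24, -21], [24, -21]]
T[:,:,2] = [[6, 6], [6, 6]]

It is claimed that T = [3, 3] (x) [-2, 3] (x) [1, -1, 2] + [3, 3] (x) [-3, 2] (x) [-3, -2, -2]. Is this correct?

Reconstruct entrywise from the claimed factors. For example, T[0,1,0] = -9 and Σₗ aₗ[0]bₗ[1]cₗ[0] = (3)·(3)·(1) + (3)·(2)·(-3) = -9; checking all 12 entries, every one matches. The claim holds.

Yes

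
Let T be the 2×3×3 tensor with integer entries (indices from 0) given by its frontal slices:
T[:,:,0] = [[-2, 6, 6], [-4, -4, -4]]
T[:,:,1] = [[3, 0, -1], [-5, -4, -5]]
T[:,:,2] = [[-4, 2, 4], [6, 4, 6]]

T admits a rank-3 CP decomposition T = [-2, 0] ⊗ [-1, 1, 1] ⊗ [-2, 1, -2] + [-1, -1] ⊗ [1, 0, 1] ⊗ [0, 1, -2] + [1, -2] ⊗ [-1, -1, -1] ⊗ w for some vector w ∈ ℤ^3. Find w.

Subtract the known terms from T to get the rank-1 residual R = [1, -2] ⊗ [-1, -1, -1] ⊗ w, so R[i,j,k] = a[i]·b[j]·w[k]. Pick indices with nonzero a[0]·b[0] = (1)·(-1) = -1. Only the fibre through (0,0,·) is needed: R[0,0,:] = T[0,0,:] − Σₗ aₗ[0]bₗ[0]cₗ = [-2, 3, -4] − (-2)·(-1)·[-2, 1, -2] − (-1)·(1)·[0, 1, -2] = [2, 2, -2]. Then w[k] = R[0,0,k] / -1 for each k, giving w = [2, 2, -2] / -1 = [-2, -2, 2].

w = [-2, -2, 2]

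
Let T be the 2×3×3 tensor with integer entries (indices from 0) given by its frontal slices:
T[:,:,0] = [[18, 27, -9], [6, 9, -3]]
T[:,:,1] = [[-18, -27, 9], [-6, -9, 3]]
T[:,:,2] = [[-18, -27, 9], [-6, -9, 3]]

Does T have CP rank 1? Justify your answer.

Yes

If T = a ⊗ b ⊗ c then every fibre of T is a multiple of the corresponding factor, so read the factors off the fibres through the nonzero entry T[0,0,0] = 18.
The mode-1 fibre T[:,0,0] = [18, 6] gives a = (3, 1) (primitive direction); the mode-2 fibre T[0,:,0] = [18, 27, -9] gives b = (2, 3, -1); then c[k] = T[0,0,k] / (a[0]·b[0]) = [18, -18, -18] / 6 = (3, -3, -3).
Expanding (3, 1) ⊗ (2, 3, -1) ⊗ (3, -3, -3) reproduces all 18 entries of T, so T = (3, 1) ⊗ (2, 3, -1) ⊗ (3, -3, -3) and rank(T) ≤ 1.
Equivalently every frontal slice T[:,:,k] is c[k] times the rank-1 matrix (3, 1) ⊗ (2, 3, -1). So T has rank 1 (it is nonzero).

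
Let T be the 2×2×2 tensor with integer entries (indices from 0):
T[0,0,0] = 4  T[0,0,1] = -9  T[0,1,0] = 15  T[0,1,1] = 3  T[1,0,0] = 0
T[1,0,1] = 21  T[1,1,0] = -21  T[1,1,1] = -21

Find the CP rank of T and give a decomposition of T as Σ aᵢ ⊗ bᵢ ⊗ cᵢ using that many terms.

rank(T) = 2

Lower bound: the mode-1 unfolding of T (rows indexed by i, columns by (j,k) = (0,0), (0,1), (1,0), (1,1)) is [[4, -9, 15, 3], [0, 21, -21, -21]].
There the 2×2 minor on rows i ∈ {0, 1}, columns (j,k) ∈ {(0,0), (0,1)} is det [[4, -9], [0, 21]] = 84 ≠ 0, so this unfolding has rank ≥ 2; CP rank is at least every unfolding rank, so rank(T) ≥ 2. (Flattening ranks never certify an upper bound on CP rank; for that we must actually write T with 2 rank-1 terms.)
Upper bound — finding two terms. Write S_k = T[:,:,k] for the frontal slices: S₀ = [[4, 15], [0, -21]], S₁ = [[-9, 3], [21, -21]].
If T = a₁ ⊗ b₁ ⊗ c₁ + a₂ ⊗ b₂ ⊗ c₂ then each S_k = c₁[k]·a₁b₁ᵀ + c₂[k]·a₂b₂ᵀ. S₀ and S₁ are linearly independent, so a₁b₁ᵀ and a₂b₂ᵀ must span the same plane of matrices: they are the rank-1 matrices of the form x·S₀ + y·S₁.
det(x·S₀ + y·S₁) is −84·x² − 210·xy + 126·y² = (-42)·(x + 3·y)(2·x − y), vanishing at (x:y) = (3:-1) and (1:2).
M₁ = 3·S₀ − S₁ = [[21, 42], [-21, -42]] = 21·(1, -1)(1, 2)ᵀ and M₂ = S₀ + 2·S₁ = [[-14, 21], [42, -63]] = (-7)·(1, -3)(2, -3)ᵀ, so take a₁ = (1, -1), b₁ = (1, 2), a₂ = (1, -3), b₂ = (2, -3).
Each slice is an integer combination of E₁ = a₁b₁ᵀ and E₂ = a₂b₂ᵀ: S₀ = 6·E₁ − E₂, S₁ = −3·E₁ − 3·E₂; reading off coefficients, c₁ = (6, -3) and c₂ = (-1, -3).
Hence T = (1, -1) ⊗ (1, 2) ⊗ (6, -3) + (1, -3) ⊗ (2, -3) ⊗ (-1, -3), so rank(T) ≤ 2.
These bounds meet, so rank(T) = 2.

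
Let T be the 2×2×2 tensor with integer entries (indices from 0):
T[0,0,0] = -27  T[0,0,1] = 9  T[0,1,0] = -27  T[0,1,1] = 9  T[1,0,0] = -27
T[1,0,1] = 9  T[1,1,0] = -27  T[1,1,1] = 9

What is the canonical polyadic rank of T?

Lower bound: T ≠ 0 (e.g. T[0,0,0] = -27), so rank(T) ≥ 1.
Upper bound: if T = a ⊗ b ⊗ c then every fibre of T is a multiple of the corresponding factor, so read the factors off the fibres through the nonzero entry T[0,0,0] = -27.
The mode-1 fibre T[:,0,0] = [-27, -27] gives a = [1, 1] (primitive direction); the mode-2 fibre T[0,:,0] = [-27, -27] gives b = [1, 1]; then c[k] = T[0,0,k] / (a[0]·b[0]) = [-27, 9] / 1 = [-27, 9].
Expanding [1, 1] ⊗ [1, 1] ⊗ [-27, 9] reproduces all 8 entries of T, so T = [1, 1] ⊗ [1, 1] ⊗ [-27, 9] and rank(T) ≤ 1.
These bounds meet, so rank(T) = 1.
Check entry T[0,1,0] = -27: (1)·(1)·(-27) = -27.

1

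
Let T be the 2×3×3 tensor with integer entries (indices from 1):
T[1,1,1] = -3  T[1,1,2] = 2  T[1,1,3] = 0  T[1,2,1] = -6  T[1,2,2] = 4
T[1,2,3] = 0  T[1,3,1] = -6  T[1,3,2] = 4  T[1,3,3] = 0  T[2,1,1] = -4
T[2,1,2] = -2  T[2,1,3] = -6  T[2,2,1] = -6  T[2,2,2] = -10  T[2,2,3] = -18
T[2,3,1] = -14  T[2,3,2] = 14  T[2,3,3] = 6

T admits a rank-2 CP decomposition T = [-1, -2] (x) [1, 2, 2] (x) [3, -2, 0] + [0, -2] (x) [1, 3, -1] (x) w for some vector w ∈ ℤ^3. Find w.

w = [-1, 3, 3]

Subtract the known terms from T to get the rank-1 residual R = [0, -2] (x) [1, 3, -1] (x) w, so R[i,j,k] = a[i]·b[j]·w[k]. Pick indices with nonzero a[2]·b[1] = (-2)·(1) = -2. Only the fibre through (2,1,·) is needed: R[2,1,:] = T[2,1,:] − Σₗ aₗ[2]bₗ[1]cₗ = [-4, -2, -6] − (-2)·(1)·[3, -2, 0] = [2, -6, -6]. Then w[k] = R[2,1,k] / -2 for each k, giving w = [2, -6, -6] / -2 = [-1, 3, 3].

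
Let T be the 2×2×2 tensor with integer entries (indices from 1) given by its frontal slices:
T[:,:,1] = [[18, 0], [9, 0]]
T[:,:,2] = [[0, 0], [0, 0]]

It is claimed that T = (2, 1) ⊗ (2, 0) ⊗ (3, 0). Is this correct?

Reconstruct entry (1,1,1) from the claimed factors: Σₗ aₗ[1]bₗ[1]cₗ[1] = (2)·(2)·(3) = 12, but T[1,1,1] = 18. The claim is false.

No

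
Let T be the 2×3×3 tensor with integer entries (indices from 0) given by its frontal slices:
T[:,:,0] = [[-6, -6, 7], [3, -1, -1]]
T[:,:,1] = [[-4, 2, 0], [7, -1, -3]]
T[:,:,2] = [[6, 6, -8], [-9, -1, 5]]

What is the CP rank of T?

3

Lower bound: in the mode-2 unfolding of T (rows indexed by j, columns by (i,k)) the 3×3 minor on rows j ∈ {0, 1, 2}, columns (i,k) ∈ {(0,0), (0,1), (0,2)} is det [[-6, -4, 6], [-6, 2, 6], [7, 0, -8]] = 36 ≠ 0, so that unfolding has rank ≥ 3 and hence rank(T) ≥ 3 (CP rank is at least every unfolding rank, though it can be larger).
Upper bound: T is a sum of 3 rank-1 terms, T = [1, -2] ⊗ [2, 0, -1] ⊗ [-1, -2, 2] + [1, 0] ⊗ [1, 2, -2] ⊗ [-2, 2, 4] + [2, 1] ⊗ [1, 1, -1] ⊗ [-1, -1, -1] (one valid choice — decompositions are not unique — normalised so each a, b is primitive with positive first nonzero entry; check it by expanding all entries), so rank(T) ≤ 3.
These bounds meet, so rank(T) = 3.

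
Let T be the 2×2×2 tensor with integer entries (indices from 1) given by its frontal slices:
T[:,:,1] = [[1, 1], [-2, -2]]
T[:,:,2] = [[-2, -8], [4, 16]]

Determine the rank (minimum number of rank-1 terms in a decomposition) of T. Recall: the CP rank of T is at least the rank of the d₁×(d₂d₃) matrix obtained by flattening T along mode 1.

Lower bound: the mode-3 unfolding of T (rows indexed by k, columns by (i,j) = (1,1), (1,2), (2,1), (2,2)) is [[1, 1, -2, -2], [-2, -8, 4, 16]].
There the 2×2 minor on rows k ∈ {1, 2}, columns (i,j) ∈ {(1,1), (1,2)} is det [[1, 1], [-2, -8]] = -6 ≠ 0, so this unfolding has rank ≥ 2; CP rank is at least every unfolding rank, so rank(T) ≥ 2. (Flattening ranks never certify an upper bound on CP rank; for that we must actually write T with 2 rank-1 terms.)
Upper bound — finding two terms. Every mode-1 slice of T is a multiple of one matrix: T[i,:,:] = a[i]·M with a = [1, -2] and M = [[1, -2], [1, -8]] (rows indexed by j, columns by k). So it suffices to write M as a sum of two rank-1 matrices.
Splitting M by its rows (j = 1, 2), M = [1, 0][1, -2]ᵀ + [0, 1][1, -8]ᵀ.
Hence T = [1, -2] ⊗ [1, 0] ⊗ [1, -2] + [1, -2] ⊗ [0, 1] ⊗ [1, -8], so rank(T) ≤ 2.
These bounds meet, so rank(T) = 2.

2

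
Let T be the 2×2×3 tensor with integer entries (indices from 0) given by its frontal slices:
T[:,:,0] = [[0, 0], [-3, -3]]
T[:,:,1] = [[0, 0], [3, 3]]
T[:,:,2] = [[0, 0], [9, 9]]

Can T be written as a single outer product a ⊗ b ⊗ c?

Yes

If T = a ⊗ b ⊗ c then every fibre of T is a multiple of the corresponding factor, so read the factors off the fibres through the nonzero entry T[1,0,0] = -3.
The mode-1 fibre T[:,0,0] = [0, -3] gives a = (0, 1) (primitive direction); the mode-2 fibre T[1,:,0] = [-3, -3] gives b = (1, 1); then c[k] = T[1,0,k] / (a[1]·b[0]) = [-3, 3, 9] / 1 = (-3, 3, 9).
Expanding (0, 1) ⊗ (1, 1) ⊗ (-3, 3, 9) reproduces all 12 entries of T, so T = (0, 1) ⊗ (1, 1) ⊗ (-3, 3, 9) and rank(T) ≤ 1.
Equivalently every frontal slice T[:,:,k] is c[k] times the rank-1 matrix (0, 1) ⊗ (1, 1). So T has rank 1 (it is nonzero).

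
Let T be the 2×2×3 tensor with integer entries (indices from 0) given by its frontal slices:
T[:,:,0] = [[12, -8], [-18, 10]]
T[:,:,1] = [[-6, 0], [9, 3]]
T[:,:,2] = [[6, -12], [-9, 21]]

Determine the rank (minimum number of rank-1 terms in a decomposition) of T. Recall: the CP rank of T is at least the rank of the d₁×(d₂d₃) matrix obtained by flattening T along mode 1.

2

Lower bound: the mode-2 unfolding of T (rows indexed by j, columns by (i,k) = (0,0), (0,1), (0,2), (1,0), (1,1), (1,2)) is [[12, -6, 6, -18, 9, -9], [-8, 0, -12, 10, 3, 21]].
There the 2×2 minor on rows j ∈ {0, 1}, columns (i,k) ∈ {(0,0), (0,1)} is det [[12, -6], [-8, 0]] = -48 ≠ 0, so this unfolding has rank ≥ 2; CP rank is at least every unfolding rank, so rank(T) ≥ 2. (Unfolding ranks only ever bound the CP rank from below — rank(T) can be strictly larger than all of them — so the matching upper bound has to come from an explicit 2-term decomposition.)
Upper bound — finding two terms. Write S_k = T[:,:,k] for the frontal slices: S₀ = [[12, -8], [-18, 10]], S₁ = [[-6, 0], [9, 3]], S₂ = [[6, -12], [-9, 21]].
If T = a₁ ∘ b₁ ∘ c₁ + a₂ ∘ b₂ ∘ c₂ then each S_k = c₁[k]·a₁b₁ᵀ + c₂[k]·a₂b₂ᵀ. S₀ and S₁ are linearly independent, so a₁b₁ᵀ and a₂b₂ᵀ must span the same plane of matrices: they are the rank-1 matrices of the form x·S₀ + y·S₁.
det(x·S₀ + y·S₁) is −24·x² + 48·xy − 18·y² = (-6)·(2·x − 3·y)(2·x − y), vanishing at (x:y) = (3:2) and (1:2).
M₁ = 3·S₀ + 2·S₁ = [[24, -24], [-36, 36]] = 12·[2, -3][1, -1]ᵀ and M₂ = S₀ + 2·S₁ = [[0, -8], [0, 16]] = (-8)·[1, -2][0, 1]ᵀ, so take a₁ = [2, -3], b₁ = [1, -1], a₂ = [1, -2], b₂ = [0, 1].
Each slice is an integer combination of E₁ = a₁b₁ᵀ and E₂ = a₂b₂ᵀ: S₀ = 6·E₁ + 4·E₂, S₁ = −3·E₁ − 6·E₂, S₂ = 3·E₁ − 6·E₂; reading off coefficients, c₁ = [6, -3, 3] and c₂ = [4, -6, -6].
Hence T = [2, -3] ∘ [1, -1] ∘ [6, -3, 3] + [1, -2] ∘ [0, 1] ∘ [4, -6, -6], so rank(T) ≤ 2.
These bounds meet, so rank(T) = 2.
Check entry T[0,0,0] = 12: (2)·(1)·(6) + (1)·(0)·(4) = 12.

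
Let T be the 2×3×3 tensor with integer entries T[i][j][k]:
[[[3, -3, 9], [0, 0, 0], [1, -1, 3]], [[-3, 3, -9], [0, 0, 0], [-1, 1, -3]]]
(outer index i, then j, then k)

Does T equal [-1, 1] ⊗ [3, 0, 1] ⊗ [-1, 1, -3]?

Yes

Reconstruct entrywise from the claimed factors. For example, T[0,2,2] = 3 and Σₗ aₗ[0]bₗ[2]cₗ[2] = (-1)·(1)·(-3) = 3; checking all 18 entries, every one matches. The claim holds.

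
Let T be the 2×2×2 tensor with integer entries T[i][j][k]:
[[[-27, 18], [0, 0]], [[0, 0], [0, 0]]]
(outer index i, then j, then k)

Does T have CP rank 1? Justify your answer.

Yes

The mode-1 fibre T[:,0,0] = [-27, 0] gives a = [1, 0] (primitive direction); the mode-2 fibre T[0,:,0] = [-27, 0] gives b = [1, 0]; then c[k] = T[0,0,k] / (a[0]·b[0]) = [-27, 18] / 1 = [-27, 18].
Expanding [1, 0] ⊗ [1, 0] ⊗ [-27, 18] reproduces all 8 entries of T, so T = [1, 0] ⊗ [1, 0] ⊗ [-27, 18] and rank(T) ≤ 1.
Equivalently every frontal slice T[:,:,k] is c[k] times the rank-1 matrix [1, 0] ⊗ [1, 0]. So T has rank 1 (it is nonzero).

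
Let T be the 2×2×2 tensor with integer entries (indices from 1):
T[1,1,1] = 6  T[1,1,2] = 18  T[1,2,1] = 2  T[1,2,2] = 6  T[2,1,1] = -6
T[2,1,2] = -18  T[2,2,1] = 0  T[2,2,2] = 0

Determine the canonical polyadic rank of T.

2

Lower bound: the mode-2 unfolding of T (rows indexed by j, columns by (i,k) = (1,1), (1,2), (2,1), (2,2)) is [[6, 18, -6, -18], [2, 6, 0, 0]].
There the 2×2 minor on rows j ∈ {1, 2}, columns (i,k) ∈ {(1,1), (2,1)} is det [[6, -6], [2, 0]] = 12 ≠ 0, so this unfolding has rank ≥ 2; CP rank is at least every unfolding rank, so rank(T) ≥ 2. (Flattening ranks never certify an upper bound on CP rank; for that we must actually write T with 2 rank-1 terms.)
Upper bound — finding two terms. Every mode-3 slice of T is a multiple of one matrix: T[:,:,k] = c[k]·M with c = [1, 3] and M = [[6, 2], [-6, 0]] (rows indexed by i, columns by j). So it suffices to write M as a sum of two rank-1 matrices.
Splitting M by its rows (i = 1, 2), M = [1, 0][6, 2]ᵀ + [0, 1][-6, 0]ᵀ.
Hence T = [1, 0] ⊗ [6, 2] ⊗ [1, 3] + [0, 1] ⊗ [-6, 0] ⊗ [1, 3], so rank(T) ≤ 2.
These bounds meet, so rank(T) = 2.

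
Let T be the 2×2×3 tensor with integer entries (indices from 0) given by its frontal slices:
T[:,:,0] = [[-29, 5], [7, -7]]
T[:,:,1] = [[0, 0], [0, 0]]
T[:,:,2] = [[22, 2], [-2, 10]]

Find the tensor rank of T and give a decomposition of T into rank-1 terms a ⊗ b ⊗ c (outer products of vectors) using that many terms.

rank(T) = 2

Lower bound: the mode-2 unfolding of T (rows indexed by j, columns by (i,k) = (0,0), (0,1), (0,2), (1,0), (1,1), (1,2)) is [[-29, 0, 22, 7, 0, -2], [5, 0, 2, -7, 0, 10]].
There the 2×2 minor on rows j ∈ {0, 1}, columns (i,k) ∈ {(0,0), (0,2)} is det [[-29, 22], [5, 2]] = -168 ≠ 0, so this unfolding has rank ≥ 2; CP rank is at least every unfolding rank, so rank(T) ≥ 2. (Unfolding ranks only ever bound the CP rank from below — rank(T) can be strictly larger than all of them — so the matching upper bound has to come from an explicit 2-term decomposition.)
Upper bound — finding two terms. Write S_k = T[:,:,k] for the frontal slices: S₀ = [[-29, 5], [7, -7]], S₁ = [[0, 0], [0, 0]], S₂ = [[22, 2], [-2, 10]].
If T = a₁ ⊗ b₁ ⊗ c₁ + a₂ ⊗ b₂ ⊗ c₂ then each S_k = c₁[k]·a₁b₁ᵀ + c₂[k]·a₂b₂ᵀ. S₀ and S₂ are linearly independent, so a₁b₁ᵀ and a₂b₂ᵀ must span the same plane of matrices: they are the rank-1 matrices of the form x·S₀ + y·S₂.
det(x·S₀ + y·S₂) is 168·x² − 448·xy + 224·y² = 56·(3·x − 2·y)(x − 2·y), vanishing at (x:y) = (2:3) and (2:1).
M₁ = 2·S₀ + 3·S₂ = [[8, 16], [8, 16]] = 8·(1, 1)(1, 2)ᵀ and M₂ = 2·S₀ + S₂ = [[-36, 12], [12, -4]] = (-4)·(3, -1)(3, -1)ᵀ, so take a₁ = (1, 1), b₁ = (1, 2), a₂ = (3, -1), b₂ = (3, -1).
Each slice is an integer combination of E₁ = a₁b₁ᵀ and E₂ = a₂b₂ᵀ: S₀ = −2·E₁ − 3·E₂, S₁ = 0, S₂ = 4·E₁ + 2·E₂; reading off coefficients, c₁ = (-2, 0, 4) and c₂ = (-3, 0, 2).
Hence T = (1, 1) ⊗ (1, 2) ⊗ (-2, 0, 4) + (3, -1) ⊗ (3, -1) ⊗ (-3, 0, 2), so rank(T) ≤ 2.
These bounds meet, so rank(T) = 2.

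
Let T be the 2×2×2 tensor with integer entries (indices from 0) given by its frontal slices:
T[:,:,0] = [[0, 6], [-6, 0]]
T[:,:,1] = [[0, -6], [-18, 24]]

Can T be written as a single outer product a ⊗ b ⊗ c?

The mode-3 unfolding of T (rows indexed by k, columns by (i,j) = (0,0), (0,1), (1,0), (1,1)) is [[0, 6, -6, 0], [0, -6, -18, 24]].
There the 2×2 minor on rows k ∈ {0, 1}, columns (i,j) ∈ {(0,1), (1,0)} is det [[6, -6], [-6, -18]] = -144 ≠ 0, so this unfolding has rank ≥ 2; CP rank is at least every unfolding rank, so rank(T) ≥ 2.
In particular rank(T) ≥ 2 > 1, so T is not rank-1.

No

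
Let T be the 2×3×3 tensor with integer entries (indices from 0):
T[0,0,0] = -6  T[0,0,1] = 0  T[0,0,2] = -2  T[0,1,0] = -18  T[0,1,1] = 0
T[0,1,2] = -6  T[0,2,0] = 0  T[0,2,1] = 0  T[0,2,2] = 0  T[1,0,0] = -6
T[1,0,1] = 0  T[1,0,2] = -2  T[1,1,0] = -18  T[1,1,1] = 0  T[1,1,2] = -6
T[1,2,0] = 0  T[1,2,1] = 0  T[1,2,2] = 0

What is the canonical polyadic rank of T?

1

Lower bound: T ≠ 0 (e.g. T[0,0,0] = -6), so rank(T) ≥ 1.
Upper bound: if T = a ⊗ b ⊗ c then every fibre of T is a multiple of the corresponding factor, so read the factors off the fibres through the nonzero entry T[0,0,0] = -6.
The mode-1 fibre T[:,0,0] = [-6, -6] gives a = (1, 1) (primitive direction); the mode-2 fibre T[0,:,0] = [-6, -18, 0] gives b = (1, 3, 0); then c[k] = T[0,0,k] / (a[0]·b[0]) = [-6, 0, -2] / 1 = (-6, 0, -2).
Expanding (1, 1) ⊗ (1, 3, 0) ⊗ (-6, 0, -2) reproduces all 18 entries of T, so T = (1, 1) ⊗ (1, 3, 0) ⊗ (-6, 0, -2) and rank(T) ≤ 1.
These bounds meet, so rank(T) = 1.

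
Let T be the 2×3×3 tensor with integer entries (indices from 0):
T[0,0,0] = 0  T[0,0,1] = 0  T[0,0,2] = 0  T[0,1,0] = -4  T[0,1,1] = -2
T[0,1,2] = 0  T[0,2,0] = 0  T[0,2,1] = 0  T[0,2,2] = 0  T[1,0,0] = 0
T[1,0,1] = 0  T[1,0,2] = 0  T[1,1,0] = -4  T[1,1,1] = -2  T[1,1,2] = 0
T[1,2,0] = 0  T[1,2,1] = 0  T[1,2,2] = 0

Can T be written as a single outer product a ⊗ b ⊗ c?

Yes

If T = a ⊗ b ⊗ c then every fibre of T is a multiple of the corresponding factor, so read the factors off the fibres through the nonzero entry T[0,1,0] = -4.
The mode-1 fibre T[:,1,0] = [-4, -4] gives a = [1, 1] (primitive direction); the mode-2 fibre T[0,:,0] = [0, -4, 0] gives b = [0, 1, 0]; then c[k] = T[0,1,k] / (a[0]·b[1]) = [-4, -2, 0] / 1 = [-4, -2, 0].
Expanding [1, 1] ⊗ [0, 1, 0] ⊗ [-4, -2, 0] reproduces all 18 entries of T, so T = [1, 1] ⊗ [0, 1, 0] ⊗ [-4, -2, 0] and rank(T) ≤ 1.
Equivalently every frontal slice T[:,:,k] is c[k] times the rank-1 matrix [1, 1] ⊗ [0, 1, 0]. So T has rank 1 (it is nonzero).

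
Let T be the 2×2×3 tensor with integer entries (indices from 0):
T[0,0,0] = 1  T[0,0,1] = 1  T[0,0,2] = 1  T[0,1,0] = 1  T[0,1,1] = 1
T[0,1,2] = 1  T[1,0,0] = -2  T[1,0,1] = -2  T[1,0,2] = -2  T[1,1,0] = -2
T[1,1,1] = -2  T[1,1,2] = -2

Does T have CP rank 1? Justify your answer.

If T = a (x) b (x) c then every fibre of T is a multiple of the corresponding factor, so read the factors off the fibres through the nonzero entry T[0,0,0] = 1.
The mode-1 fibre T[:,0,0] = [1, -2] gives a = [1, -2] (primitive direction); the mode-2 fibre T[0,:,0] = [1, 1] gives b = [1, 1]; then c[k] = T[0,0,k] / (a[0]·b[0]) = [1, 1, 1] / 1 = [1, 1, 1].
Expanding [1, -2] (x) [1, 1] (x) [1, 1, 1] reproduces all 12 entries of T, so T = [1, -2] (x) [1, 1] (x) [1, 1, 1] and rank(T) ≤ 1.
Equivalently every frontal slice T[:,:,k] is c[k] times the rank-1 matrix [1, -2] (x) [1, 1]. So T has rank 1 (it is nonzero).

Yes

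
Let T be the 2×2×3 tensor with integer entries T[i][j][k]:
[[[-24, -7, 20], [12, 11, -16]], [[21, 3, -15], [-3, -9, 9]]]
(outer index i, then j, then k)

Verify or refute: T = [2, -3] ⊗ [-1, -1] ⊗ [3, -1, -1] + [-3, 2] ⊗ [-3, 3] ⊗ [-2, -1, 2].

Reconstruct entrywise from the claimed factors. For example, T[0,0,1] = -7 and Σₗ aₗ[0]bₗ[0]cₗ[1] = (2)·(-1)·(-1) + (-3)·(-3)·(-1) = -7; checking all 12 entries, every one matches. The claim holds.

Yes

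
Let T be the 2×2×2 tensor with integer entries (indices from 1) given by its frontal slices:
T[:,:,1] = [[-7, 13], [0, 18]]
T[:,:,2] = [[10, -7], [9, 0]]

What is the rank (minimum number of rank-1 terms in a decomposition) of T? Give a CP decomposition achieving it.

Lower bound: in the mode-1 unfolding of T (rows indexed by i, columns by (j,k)) the 2×2 minor on rows i ∈ {1, 2}, columns (j,k) ∈ {(1,1), (1,2)} is det [[-7, 10], [0, 9]] = -63 ≠ 0, so that unfolding has rank ≥ 2 and hence rank(T) ≥ 2 (CP rank is at least every unfolding rank, though it can be larger).
Upper bound: with S_k = T[:,:,k], the two rank-1 terms a₁b₁ᵀ, a₂b₂ᵀ are the rank-1 members of the pencil x·S₁ + y·S₂.
det(x·S₁ + y·S₂) is −126·x² + 63·xy + 63·y² = (-63)·(x − y)(2·x + y), vanishing at (x:y) = (1:1) and (1:-2).
M₁ = S₁ + S₂ = [[3, 6], [9, 18]] = 3·(1, 3)(1, 2)ᵀ and M₂ = S₁ − 2·S₂ = [[-27, 27], [-18, 18]] = (-9)·(3, 2)(1, -1)ᵀ, so take a₁ = (1, 3), b₁ = (1, 2), a₂ = (3, 2), b₂ = (1, -1).
Each slice is an integer combination of E₁ = a₁b₁ᵀ and E₂ = a₂b₂ᵀ: S₁ = 2·E₁ − 3·E₂, S₂ = E₁ + 3·E₂; reading off coefficients, c₁ = (2, 1) and c₂ = (-3, 3).
Hence T = (1, 3) ⊗ (1, 2) ⊗ (2, 1) + (3, 2) ⊗ (1, -1) ⊗ (-3, 3), so rank(T) ≤ 2.
These bounds meet, so rank(T) = 2.

rank(T) = 2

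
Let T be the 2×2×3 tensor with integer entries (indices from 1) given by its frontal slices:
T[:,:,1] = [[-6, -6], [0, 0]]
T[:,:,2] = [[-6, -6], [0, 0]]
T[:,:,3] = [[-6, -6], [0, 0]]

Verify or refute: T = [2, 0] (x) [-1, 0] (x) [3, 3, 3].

No

Reconstruct entry (1,2,1) from the claimed factors: Σₗ aₗ[1]bₗ[2]cₗ[1] = (2)·(0)·(3) = 0, but T[1,2,1] = -6. The claim is false.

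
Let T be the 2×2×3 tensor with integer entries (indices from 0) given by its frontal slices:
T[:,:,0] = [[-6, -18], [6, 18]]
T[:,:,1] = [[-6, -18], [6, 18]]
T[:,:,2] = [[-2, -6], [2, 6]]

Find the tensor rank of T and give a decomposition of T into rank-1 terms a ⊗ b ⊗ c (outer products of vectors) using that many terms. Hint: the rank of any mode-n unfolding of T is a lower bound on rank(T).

Lower bound: T ≠ 0 (e.g. T[0,0,0] = -6), so rank(T) ≥ 1.
Upper bound: if T = a ⊗ b ⊗ c then every fibre of T is a multiple of the corresponding factor, so read the factors off the fibres through the nonzero entry T[0,0,0] = -6.
The mode-1 fibre T[:,0,0] = [-6, 6] gives a = [1, -1] (primitive direction); the mode-2 fibre T[0,:,0] = [-6, -18] gives b = [1, 3]; then c[k] = T[0,0,k] / (a[0]·b[0]) = [-6, -6, -2] / 1 = [-6, -6, -2].
Expanding [1, -1] ⊗ [1, 3] ⊗ [-6, -6, -2] reproduces all 12 entries of T, so T = [1, -1] ⊗ [1, 3] ⊗ [-6, -6, -2] and rank(T) ≤ 1.
These bounds meet, so rank(T) = 1.

rank(T) = 1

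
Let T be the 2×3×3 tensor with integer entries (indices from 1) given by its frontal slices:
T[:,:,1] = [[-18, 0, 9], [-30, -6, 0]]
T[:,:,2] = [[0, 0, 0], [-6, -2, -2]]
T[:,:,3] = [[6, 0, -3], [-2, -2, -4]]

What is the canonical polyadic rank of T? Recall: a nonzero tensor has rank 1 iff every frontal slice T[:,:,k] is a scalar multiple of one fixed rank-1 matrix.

2

Lower bound: in the mode-2 unfolding of T (rows indexed by j, columns by (i,k)) the 2×2 minor on rows j ∈ {1, 2}, columns (i,k) ∈ {(1,1), (2,1)} is det [[-18, -30], [0, -6]] = 108 ≠ 0, so that unfolding has rank ≥ 2 and hence rank(T) ≥ 2 (CP rank is at least every unfolding rank, though it can be larger).
Upper bound: with S_k = T[:,:,k], the two rank-1 terms a₁b₁ᵀ, a₂b₂ᵀ are the rank-1 members of the pencil x·S₁ + y·S₂.
The 2×2 minor of x·S₁ + y·S₂ on rows {1,2}, columns {1,2} is 108·x² + 36·xy = 36·(3·x + y)(x), vanishing at (x:y) = (1:-3) and (0:1).
M₁ = S₁ − 3·S₂ = [[-18, 0, 9], [-12, 0, 6]] = (-3)·[3, 2][2, 0, -1]ᵀ and M₂ = S₂ = [[0, 0, 0], [-6, -2, -2]] = (-2)·[0, 1][3, 1, 1]ᵀ, so take a₁ = [3, 2], b₁ = [2, 0, -1], a₂ = [0, 1], b₂ = [3, 1, 1].
Each slice is an integer combination of E₁ = a₁b₁ᵀ and E₂ = a₂b₂ᵀ: S₁ = −3·E₁ − 6·E₂, S₂ = −2·E₂, S₃ = E₁ − 2·E₂; reading off coefficients, c₁ = [-3, 0, 1] and c₂ = [-6, -2, -2].
Hence T = [3, 2] ⊗ [2, 0, -1] ⊗ [-3, 0, 1] + [0, 1] ⊗ [3, 1, 1] ⊗ [-6, -2, -2], so rank(T) ≤ 2.
These bounds meet, so rank(T) = 2.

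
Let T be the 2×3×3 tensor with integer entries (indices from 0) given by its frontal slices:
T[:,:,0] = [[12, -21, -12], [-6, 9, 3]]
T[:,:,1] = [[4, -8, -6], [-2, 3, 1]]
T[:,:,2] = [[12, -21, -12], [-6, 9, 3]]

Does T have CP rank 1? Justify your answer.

No

The mode-1 unfolding of T (rows indexed by i, columns by (j,k) = (0,0), (0,1), (0,2), (1,0), (1,1), (1,2), (2,0), (2,1), (2,2)) is [[12, 4, 12, -21, -8, -21, -12, -6, -12], [-6, -2, -6, 9, 3, 9, 3, 1, 3]].
There the 2×2 minor on rows i ∈ {0, 1}, columns (j,k) ∈ {(0,0), (1,0)} is det [[12, -21], [-6, 9]] = -18 ≠ 0, so this unfolding has rank ≥ 2; CP rank is at least every unfolding rank, so rank(T) ≥ 2.
In particular rank(T) ≥ 2 > 1, so T is not rank-1.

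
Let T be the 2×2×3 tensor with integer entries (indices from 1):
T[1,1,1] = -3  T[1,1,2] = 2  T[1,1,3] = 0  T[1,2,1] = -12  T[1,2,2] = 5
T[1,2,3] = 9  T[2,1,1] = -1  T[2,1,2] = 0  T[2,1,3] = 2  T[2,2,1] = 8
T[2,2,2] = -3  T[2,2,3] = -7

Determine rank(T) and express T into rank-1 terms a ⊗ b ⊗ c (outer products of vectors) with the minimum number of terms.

Lower bound: the mode-2 unfolding of T (rows indexed by j, columns by (i,k) = (1,1), (1,2), (1,3), (2,1), (2,2), (2,3)) is [[-3, 2, 0, -1, 0, 2], [-12, 5, 9, 8, -3, -7]].
There the 2×2 minor on rows j ∈ {1, 2}, columns (i,k) ∈ {(1,1), (1,2)} is det [[-3, 2], [-12, 5]] = 9 ≠ 0, so this unfolding has rank ≥ 2; CP rank is at least every unfolding rank, so rank(T) ≥ 2. (Unfolding ranks only ever bound the CP rank from below — rank(T) can be strictly larger than all of them — so the matching upper bound has to come from an explicit 2-term decomposition.)
Upper bound — finding two terms. Write S_k = T[:,:,k] for the frontal slices: S₁ = [[-3, -12], [-1, 8]], S₂ = [[2, 5], [0, -3]], S₃ = [[0, 9], [2, -7]].
If T = a₁ ⊗ b₁ ⊗ c₁ + a₂ ⊗ b₂ ⊗ c₂ then each S_k = c₁[k]·a₁b₁ᵀ + c₂[k]·a₂b₂ᵀ. S₁ and S₂ are linearly independent, so a₁b₁ᵀ and a₂b₂ᵀ must span the same plane of matrices: they are the rank-1 matrices of the form x·S₁ + y·S₂.
det(x·S₁ + y·S₂) is −36·x² + 30·xy − 6·y² = (-6)·(3·x − y)(2·x − y), vanishing at (x:y) = (1:3) and (1:2).
M₁ = S₁ + 3·S₂ = [[3, 3], [-1, -1]] = [3, -1][1, 1]ᵀ and M₂ = S₁ + 2·S₂ = [[1, -2], [-1, 2]] = [1, -1][1, -2]ᵀ, so take a₁ = [3, -1], b₁ = [1, 1], a₂ = [1, -1], b₂ = [1, -2].
Each slice is an integer combination of E₁ = a₁b₁ᵀ and E₂ = a₂b₂ᵀ: S₁ = −2·E₁ + 3·E₂, S₂ = E₁ − E₂, S₃ = E₁ − 3·E₂; reading off coefficients, c₁ = [-2, 1, 1] and c₂ = [3, -1, -3].
Hence T = [3, -1] ⊗ [1, 1] ⊗ [-2, 1, 1] + [1, -1] ⊗ [1, -2] ⊗ [3, -1, -3], so rank(T) ≤ 2.
These bounds meet, so rank(T) = 2.

rank(T) = 2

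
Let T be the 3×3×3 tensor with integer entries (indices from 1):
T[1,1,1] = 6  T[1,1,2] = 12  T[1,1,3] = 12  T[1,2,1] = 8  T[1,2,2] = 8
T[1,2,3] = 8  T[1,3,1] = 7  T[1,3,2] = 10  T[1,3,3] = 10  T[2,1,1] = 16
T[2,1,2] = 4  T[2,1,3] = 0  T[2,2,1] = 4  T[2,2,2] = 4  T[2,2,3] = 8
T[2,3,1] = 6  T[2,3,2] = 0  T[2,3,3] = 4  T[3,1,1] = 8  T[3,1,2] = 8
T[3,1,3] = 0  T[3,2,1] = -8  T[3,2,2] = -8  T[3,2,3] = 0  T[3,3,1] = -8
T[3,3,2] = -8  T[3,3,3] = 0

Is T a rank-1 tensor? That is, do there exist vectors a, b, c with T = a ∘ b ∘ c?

The mode-1 unfolding of T (rows indexed by i, columns by (j,k) = (1,1), (1,2), (1,3), (2,1), (2,2), (2,3), (3,1), (3,2), (3,3)) is [[6, 12, 12, 8, 8, 8, 7, 10, 10], [16, 4, 0, 4, 4, 8, 6, 0, 4], [8, 8, 0, -8, -8, 0, -8, -8, 0]].
There the 3×3 minor on rows i ∈ {1, 2, 3}, columns (j,k) ∈ {(1,1), (1,2), (1,3)} is det [[6, 12, 12], [16, 4, 0], [8, 8, 0]] = 1152 ≠ 0, so this unfolding has rank ≥ 3; CP rank is at least every unfolding rank, so rank(T) ≥ 3.
In particular rank(T) ≥ 3 > 1, so T is not rank-1.

No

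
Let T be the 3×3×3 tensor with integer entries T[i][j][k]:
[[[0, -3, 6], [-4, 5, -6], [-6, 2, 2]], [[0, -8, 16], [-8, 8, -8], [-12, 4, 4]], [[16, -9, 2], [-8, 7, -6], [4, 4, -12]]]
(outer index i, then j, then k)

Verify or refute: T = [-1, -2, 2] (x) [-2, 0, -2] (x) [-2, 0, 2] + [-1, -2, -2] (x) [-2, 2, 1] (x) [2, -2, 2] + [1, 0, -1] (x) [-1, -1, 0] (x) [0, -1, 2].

Yes

Reconstruct entrywise from the claimed factors. For example, T[1,2,2] = 4 and Σₗ aₗ[1]bₗ[2]cₗ[2] = (-2)·(-2)·(2) + (-2)·(1)·(2) + (0)·(0)·(2) = 4; checking all 27 entries, every one matches. The claim holds.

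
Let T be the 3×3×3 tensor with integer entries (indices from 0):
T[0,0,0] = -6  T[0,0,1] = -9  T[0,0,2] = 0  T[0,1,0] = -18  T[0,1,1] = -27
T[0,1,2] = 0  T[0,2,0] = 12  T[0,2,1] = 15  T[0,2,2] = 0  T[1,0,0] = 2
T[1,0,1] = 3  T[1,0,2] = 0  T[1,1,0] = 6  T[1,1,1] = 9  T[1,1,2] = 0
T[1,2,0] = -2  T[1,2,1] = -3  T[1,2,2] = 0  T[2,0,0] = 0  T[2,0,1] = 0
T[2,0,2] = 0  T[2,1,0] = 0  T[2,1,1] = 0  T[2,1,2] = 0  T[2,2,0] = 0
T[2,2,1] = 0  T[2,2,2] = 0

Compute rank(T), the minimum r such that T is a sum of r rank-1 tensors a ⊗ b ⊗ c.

Lower bound: the mode-3 unfolding of T (rows indexed by k, columns by (i,j) = (0,0), (0,1), (0,2), (1,0), (1,1), (1,2), (2,0), (2,1), (2,2)) is [[-6, -18, 12, 2, 6, -2, 0, 0, 0], [-9, -27, 15, 3, 9, -3, 0, 0, 0], [0, 0, 0, 0, 0, 0, 0, 0, 0]].
There the 2×2 minor on rows k ∈ {0, 1}, columns (i,j) ∈ {(0,0), (0,2)} is det [[-6, 12], [-9, 15]] = 18 ≠ 0, so this unfolding has rank ≥ 2; CP rank is at least every unfolding rank, so rank(T) ≥ 2. (This is only a lower bound: in general the CP rank may exceed every unfolding rank, so we still need to exhibit 2 rank-1 terms summing to T.)
Upper bound — finding two terms. Write S_k = T[:,:,k] for the frontal slices: S₀ = [[-6, -18, 12], [2, 6, -2], [0, 0, 0]], S₁ = [[-9, -27, 15], [3, 9, -3], [0, 0, 0]], S₂ = [[0, 0, 0], [0, 0, 0], [0, 0, 0]].
If T = a₁ ⊗ b₁ ⊗ c₁ + a₂ ⊗ b₂ ⊗ c₂ then each S_k = c₁[k]·a₁b₁ᵀ + c₂[k]·a₂b₂ᵀ. S₀ and S₁ are linearly independent, so a₁b₁ᵀ and a₂b₂ᵀ must span the same plane of matrices: they are the rank-1 matrices of the form x·S₀ + y·S₁.
The 2×2 minor of x·S₀ + y·S₁ on rows {0,1}, columns {0,2} is −12·x² − 30·xy − 18·y² = (-6)·(2·x + 3·y)(x + y), vanishing at (x:y) = (3:-2) and (1:-1).
M₁ = 3·S₀ − 2·S₁ = [[0, 0, 6], [0, 0, 0], [0, 0, 0]] = 6·[1, 0, 0][0, 0, 1]ᵀ and M₂ = S₀ − S₁ = [[3, 9, -3], [-1, -3, 1], [0, 0, 0]] = [3, -1, 0][1, 3, -1]ᵀ, so take a₁ = [1, 0, 0], b₁ = [0, 0, 1], a₂ = [3, -1, 0], b₂ = [1, 3, -1].
Each slice is an integer combination of E₁ = a₁b₁ᵀ and E₂ = a₂b₂ᵀ: S₀ = 6·E₁ − 2·E₂, S₁ = 6·E₁ − 3·E₂, S₂ = 0; reading off coefficients, c₁ = [6, 6, 0] and c₂ = [-2, -3, 0].
Hence T = [1, 0, 0] ⊗ [0, 0, 1] ⊗ [6, 6, 0] + [3, -1, 0] ⊗ [1, 3, -1] ⊗ [-2, -3, 0], so rank(T) ≤ 2.
These bounds meet, so rank(T) = 2.

2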